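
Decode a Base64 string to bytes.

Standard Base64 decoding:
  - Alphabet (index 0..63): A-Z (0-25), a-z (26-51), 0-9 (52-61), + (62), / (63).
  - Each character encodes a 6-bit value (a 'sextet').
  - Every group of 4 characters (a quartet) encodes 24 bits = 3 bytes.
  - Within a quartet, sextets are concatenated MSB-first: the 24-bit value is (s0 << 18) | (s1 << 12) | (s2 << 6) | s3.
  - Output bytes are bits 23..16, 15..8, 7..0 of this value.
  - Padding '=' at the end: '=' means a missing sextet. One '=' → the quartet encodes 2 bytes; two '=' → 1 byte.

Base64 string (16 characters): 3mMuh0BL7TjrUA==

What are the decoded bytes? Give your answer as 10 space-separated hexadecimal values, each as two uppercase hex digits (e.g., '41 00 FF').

Answer: DE 63 2E 87 40 4B ED 38 EB 50

Derivation:
After char 0 ('3'=55): chars_in_quartet=1 acc=0x37 bytes_emitted=0
After char 1 ('m'=38): chars_in_quartet=2 acc=0xDE6 bytes_emitted=0
After char 2 ('M'=12): chars_in_quartet=3 acc=0x3798C bytes_emitted=0
After char 3 ('u'=46): chars_in_quartet=4 acc=0xDE632E -> emit DE 63 2E, reset; bytes_emitted=3
After char 4 ('h'=33): chars_in_quartet=1 acc=0x21 bytes_emitted=3
After char 5 ('0'=52): chars_in_quartet=2 acc=0x874 bytes_emitted=3
After char 6 ('B'=1): chars_in_quartet=3 acc=0x21D01 bytes_emitted=3
After char 7 ('L'=11): chars_in_quartet=4 acc=0x87404B -> emit 87 40 4B, reset; bytes_emitted=6
After char 8 ('7'=59): chars_in_quartet=1 acc=0x3B bytes_emitted=6
After char 9 ('T'=19): chars_in_quartet=2 acc=0xED3 bytes_emitted=6
After char 10 ('j'=35): chars_in_quartet=3 acc=0x3B4E3 bytes_emitted=6
After char 11 ('r'=43): chars_in_quartet=4 acc=0xED38EB -> emit ED 38 EB, reset; bytes_emitted=9
After char 12 ('U'=20): chars_in_quartet=1 acc=0x14 bytes_emitted=9
After char 13 ('A'=0): chars_in_quartet=2 acc=0x500 bytes_emitted=9
Padding '==': partial quartet acc=0x500 -> emit 50; bytes_emitted=10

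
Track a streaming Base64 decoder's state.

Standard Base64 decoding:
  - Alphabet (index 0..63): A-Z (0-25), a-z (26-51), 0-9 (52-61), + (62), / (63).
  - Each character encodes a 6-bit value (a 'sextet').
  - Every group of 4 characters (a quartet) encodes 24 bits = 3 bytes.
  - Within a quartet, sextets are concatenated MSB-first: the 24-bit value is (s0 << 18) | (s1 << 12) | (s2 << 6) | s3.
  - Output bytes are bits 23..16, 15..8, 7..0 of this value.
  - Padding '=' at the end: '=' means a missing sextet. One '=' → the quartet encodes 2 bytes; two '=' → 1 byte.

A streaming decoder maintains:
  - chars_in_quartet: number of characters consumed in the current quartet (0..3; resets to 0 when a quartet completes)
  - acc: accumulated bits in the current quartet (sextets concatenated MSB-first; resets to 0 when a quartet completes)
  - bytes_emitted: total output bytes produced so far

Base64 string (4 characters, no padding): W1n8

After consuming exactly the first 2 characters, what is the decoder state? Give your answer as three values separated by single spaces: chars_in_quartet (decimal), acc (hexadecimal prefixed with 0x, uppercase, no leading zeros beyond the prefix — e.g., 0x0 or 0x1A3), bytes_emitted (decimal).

Answer: 2 0x5B5 0

Derivation:
After char 0 ('W'=22): chars_in_quartet=1 acc=0x16 bytes_emitted=0
After char 1 ('1'=53): chars_in_quartet=2 acc=0x5B5 bytes_emitted=0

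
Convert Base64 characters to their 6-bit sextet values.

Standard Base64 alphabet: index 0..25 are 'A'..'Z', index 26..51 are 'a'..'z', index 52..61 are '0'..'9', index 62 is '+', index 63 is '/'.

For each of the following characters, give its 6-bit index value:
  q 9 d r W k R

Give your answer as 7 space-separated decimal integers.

Answer: 42 61 29 43 22 36 17

Derivation:
'q': a..z range, 26 + ord('q') − ord('a') = 42
'9': 0..9 range, 52 + ord('9') − ord('0') = 61
'd': a..z range, 26 + ord('d') − ord('a') = 29
'r': a..z range, 26 + ord('r') − ord('a') = 43
'W': A..Z range, ord('W') − ord('A') = 22
'k': a..z range, 26 + ord('k') − ord('a') = 36
'R': A..Z range, ord('R') − ord('A') = 17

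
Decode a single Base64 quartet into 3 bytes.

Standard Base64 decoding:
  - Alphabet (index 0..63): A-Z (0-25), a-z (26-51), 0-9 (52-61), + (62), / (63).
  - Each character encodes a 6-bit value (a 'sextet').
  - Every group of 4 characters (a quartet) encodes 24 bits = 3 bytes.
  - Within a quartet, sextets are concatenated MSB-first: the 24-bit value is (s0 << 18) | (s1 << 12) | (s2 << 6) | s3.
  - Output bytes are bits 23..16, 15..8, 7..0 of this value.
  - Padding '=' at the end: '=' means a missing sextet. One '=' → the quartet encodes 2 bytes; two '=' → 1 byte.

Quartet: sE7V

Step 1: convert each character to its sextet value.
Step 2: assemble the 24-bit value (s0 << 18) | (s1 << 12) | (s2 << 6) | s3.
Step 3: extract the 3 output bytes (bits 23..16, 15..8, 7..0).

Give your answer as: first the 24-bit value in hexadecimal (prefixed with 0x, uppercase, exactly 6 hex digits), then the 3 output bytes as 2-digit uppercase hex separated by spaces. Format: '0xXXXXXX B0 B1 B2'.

Sextets: s=44, E=4, 7=59, V=21
24-bit: (44<<18) | (4<<12) | (59<<6) | 21
      = 0xB00000 | 0x004000 | 0x000EC0 | 0x000015
      = 0xB04ED5
Bytes: (v>>16)&0xFF=B0, (v>>8)&0xFF=4E, v&0xFF=D5

Answer: 0xB04ED5 B0 4E D5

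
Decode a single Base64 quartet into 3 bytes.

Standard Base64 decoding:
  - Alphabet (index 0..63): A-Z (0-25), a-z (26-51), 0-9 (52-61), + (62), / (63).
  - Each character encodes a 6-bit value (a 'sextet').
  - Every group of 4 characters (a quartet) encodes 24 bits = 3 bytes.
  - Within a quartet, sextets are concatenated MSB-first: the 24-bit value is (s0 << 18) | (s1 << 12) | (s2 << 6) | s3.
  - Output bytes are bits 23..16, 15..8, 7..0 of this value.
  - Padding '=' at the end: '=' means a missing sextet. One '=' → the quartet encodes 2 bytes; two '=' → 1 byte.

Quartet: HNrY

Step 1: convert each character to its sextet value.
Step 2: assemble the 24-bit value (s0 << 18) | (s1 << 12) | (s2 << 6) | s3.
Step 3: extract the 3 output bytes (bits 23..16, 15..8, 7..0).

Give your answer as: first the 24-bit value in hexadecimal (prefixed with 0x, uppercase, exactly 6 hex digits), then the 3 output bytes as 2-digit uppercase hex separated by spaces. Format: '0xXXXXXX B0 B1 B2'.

Sextets: H=7, N=13, r=43, Y=24
24-bit: (7<<18) | (13<<12) | (43<<6) | 24
      = 0x1C0000 | 0x00D000 | 0x000AC0 | 0x000018
      = 0x1CDAD8
Bytes: (v>>16)&0xFF=1C, (v>>8)&0xFF=DA, v&0xFF=D8

Answer: 0x1CDAD8 1C DA D8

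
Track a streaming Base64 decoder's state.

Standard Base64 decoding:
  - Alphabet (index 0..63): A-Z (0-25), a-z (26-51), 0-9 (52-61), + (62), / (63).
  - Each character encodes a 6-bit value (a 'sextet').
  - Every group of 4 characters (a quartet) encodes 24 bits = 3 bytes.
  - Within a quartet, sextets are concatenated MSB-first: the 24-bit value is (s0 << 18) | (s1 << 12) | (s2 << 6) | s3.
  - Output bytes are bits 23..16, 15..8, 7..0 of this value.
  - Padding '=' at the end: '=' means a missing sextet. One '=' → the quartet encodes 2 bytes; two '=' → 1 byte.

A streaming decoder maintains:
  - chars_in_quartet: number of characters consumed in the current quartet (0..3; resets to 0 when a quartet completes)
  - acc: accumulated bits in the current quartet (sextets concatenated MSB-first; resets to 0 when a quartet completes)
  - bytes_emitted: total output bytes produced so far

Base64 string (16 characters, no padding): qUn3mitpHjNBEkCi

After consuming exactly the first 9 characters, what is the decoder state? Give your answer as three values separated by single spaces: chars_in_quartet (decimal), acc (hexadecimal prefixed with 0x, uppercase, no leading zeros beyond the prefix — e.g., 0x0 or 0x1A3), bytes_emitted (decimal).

After char 0 ('q'=42): chars_in_quartet=1 acc=0x2A bytes_emitted=0
After char 1 ('U'=20): chars_in_quartet=2 acc=0xA94 bytes_emitted=0
After char 2 ('n'=39): chars_in_quartet=3 acc=0x2A527 bytes_emitted=0
After char 3 ('3'=55): chars_in_quartet=4 acc=0xA949F7 -> emit A9 49 F7, reset; bytes_emitted=3
After char 4 ('m'=38): chars_in_quartet=1 acc=0x26 bytes_emitted=3
After char 5 ('i'=34): chars_in_quartet=2 acc=0x9A2 bytes_emitted=3
After char 6 ('t'=45): chars_in_quartet=3 acc=0x268AD bytes_emitted=3
After char 7 ('p'=41): chars_in_quartet=4 acc=0x9A2B69 -> emit 9A 2B 69, reset; bytes_emitted=6
After char 8 ('H'=7): chars_in_quartet=1 acc=0x7 bytes_emitted=6

Answer: 1 0x7 6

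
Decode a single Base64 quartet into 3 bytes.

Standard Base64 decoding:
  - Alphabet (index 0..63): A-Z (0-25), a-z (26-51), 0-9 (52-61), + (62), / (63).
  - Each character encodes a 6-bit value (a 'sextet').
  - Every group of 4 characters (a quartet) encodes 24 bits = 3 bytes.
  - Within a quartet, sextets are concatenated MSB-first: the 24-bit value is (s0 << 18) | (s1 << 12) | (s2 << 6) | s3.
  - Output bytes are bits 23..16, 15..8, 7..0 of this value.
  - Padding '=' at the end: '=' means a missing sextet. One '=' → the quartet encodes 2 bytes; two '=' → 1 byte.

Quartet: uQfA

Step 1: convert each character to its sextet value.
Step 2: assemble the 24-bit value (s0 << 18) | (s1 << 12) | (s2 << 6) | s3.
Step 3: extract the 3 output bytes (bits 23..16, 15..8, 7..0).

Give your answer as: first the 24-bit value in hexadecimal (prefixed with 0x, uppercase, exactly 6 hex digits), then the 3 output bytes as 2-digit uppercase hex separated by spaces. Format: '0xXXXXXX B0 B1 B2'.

Sextets: u=46, Q=16, f=31, A=0
24-bit: (46<<18) | (16<<12) | (31<<6) | 0
      = 0xB80000 | 0x010000 | 0x0007C0 | 0x000000
      = 0xB907C0
Bytes: (v>>16)&0xFF=B9, (v>>8)&0xFF=07, v&0xFF=C0

Answer: 0xB907C0 B9 07 C0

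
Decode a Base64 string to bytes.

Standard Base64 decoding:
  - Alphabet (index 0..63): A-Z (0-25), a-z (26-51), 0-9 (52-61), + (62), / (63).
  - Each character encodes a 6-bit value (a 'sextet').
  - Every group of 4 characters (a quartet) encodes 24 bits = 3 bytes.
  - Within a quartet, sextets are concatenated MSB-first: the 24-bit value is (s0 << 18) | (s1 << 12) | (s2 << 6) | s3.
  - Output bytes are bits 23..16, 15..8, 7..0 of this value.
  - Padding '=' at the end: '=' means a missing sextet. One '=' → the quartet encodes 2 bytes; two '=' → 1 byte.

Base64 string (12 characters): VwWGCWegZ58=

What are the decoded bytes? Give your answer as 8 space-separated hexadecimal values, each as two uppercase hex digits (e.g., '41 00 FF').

Answer: 57 05 86 09 67 A0 67 9F

Derivation:
After char 0 ('V'=21): chars_in_quartet=1 acc=0x15 bytes_emitted=0
After char 1 ('w'=48): chars_in_quartet=2 acc=0x570 bytes_emitted=0
After char 2 ('W'=22): chars_in_quartet=3 acc=0x15C16 bytes_emitted=0
After char 3 ('G'=6): chars_in_quartet=4 acc=0x570586 -> emit 57 05 86, reset; bytes_emitted=3
After char 4 ('C'=2): chars_in_quartet=1 acc=0x2 bytes_emitted=3
After char 5 ('W'=22): chars_in_quartet=2 acc=0x96 bytes_emitted=3
After char 6 ('e'=30): chars_in_quartet=3 acc=0x259E bytes_emitted=3
After char 7 ('g'=32): chars_in_quartet=4 acc=0x967A0 -> emit 09 67 A0, reset; bytes_emitted=6
After char 8 ('Z'=25): chars_in_quartet=1 acc=0x19 bytes_emitted=6
After char 9 ('5'=57): chars_in_quartet=2 acc=0x679 bytes_emitted=6
After char 10 ('8'=60): chars_in_quartet=3 acc=0x19E7C bytes_emitted=6
Padding '=': partial quartet acc=0x19E7C -> emit 67 9F; bytes_emitted=8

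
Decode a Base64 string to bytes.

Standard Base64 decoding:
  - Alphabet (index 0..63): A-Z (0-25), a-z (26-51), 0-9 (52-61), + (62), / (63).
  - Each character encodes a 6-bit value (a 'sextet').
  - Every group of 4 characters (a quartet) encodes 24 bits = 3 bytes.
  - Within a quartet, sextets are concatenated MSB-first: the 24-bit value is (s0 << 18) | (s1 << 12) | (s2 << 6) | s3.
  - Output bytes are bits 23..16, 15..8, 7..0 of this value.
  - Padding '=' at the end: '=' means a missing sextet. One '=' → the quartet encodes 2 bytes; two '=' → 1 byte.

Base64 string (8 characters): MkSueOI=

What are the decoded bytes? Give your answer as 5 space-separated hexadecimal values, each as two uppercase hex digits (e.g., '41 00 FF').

After char 0 ('M'=12): chars_in_quartet=1 acc=0xC bytes_emitted=0
After char 1 ('k'=36): chars_in_quartet=2 acc=0x324 bytes_emitted=0
After char 2 ('S'=18): chars_in_quartet=3 acc=0xC912 bytes_emitted=0
After char 3 ('u'=46): chars_in_quartet=4 acc=0x3244AE -> emit 32 44 AE, reset; bytes_emitted=3
After char 4 ('e'=30): chars_in_quartet=1 acc=0x1E bytes_emitted=3
After char 5 ('O'=14): chars_in_quartet=2 acc=0x78E bytes_emitted=3
After char 6 ('I'=8): chars_in_quartet=3 acc=0x1E388 bytes_emitted=3
Padding '=': partial quartet acc=0x1E388 -> emit 78 E2; bytes_emitted=5

Answer: 32 44 AE 78 E2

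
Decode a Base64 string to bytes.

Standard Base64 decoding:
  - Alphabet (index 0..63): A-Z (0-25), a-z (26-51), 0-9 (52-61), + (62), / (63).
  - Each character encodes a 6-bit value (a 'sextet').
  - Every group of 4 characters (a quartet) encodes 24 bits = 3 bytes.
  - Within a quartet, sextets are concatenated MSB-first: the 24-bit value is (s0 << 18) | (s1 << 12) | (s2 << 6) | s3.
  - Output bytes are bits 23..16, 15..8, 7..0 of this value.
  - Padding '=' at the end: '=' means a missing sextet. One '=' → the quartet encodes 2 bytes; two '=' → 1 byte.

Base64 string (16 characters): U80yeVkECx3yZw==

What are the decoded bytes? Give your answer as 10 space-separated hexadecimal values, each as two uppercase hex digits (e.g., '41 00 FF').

After char 0 ('U'=20): chars_in_quartet=1 acc=0x14 bytes_emitted=0
After char 1 ('8'=60): chars_in_quartet=2 acc=0x53C bytes_emitted=0
After char 2 ('0'=52): chars_in_quartet=3 acc=0x14F34 bytes_emitted=0
After char 3 ('y'=50): chars_in_quartet=4 acc=0x53CD32 -> emit 53 CD 32, reset; bytes_emitted=3
After char 4 ('e'=30): chars_in_quartet=1 acc=0x1E bytes_emitted=3
After char 5 ('V'=21): chars_in_quartet=2 acc=0x795 bytes_emitted=3
After char 6 ('k'=36): chars_in_quartet=3 acc=0x1E564 bytes_emitted=3
After char 7 ('E'=4): chars_in_quartet=4 acc=0x795904 -> emit 79 59 04, reset; bytes_emitted=6
After char 8 ('C'=2): chars_in_quartet=1 acc=0x2 bytes_emitted=6
After char 9 ('x'=49): chars_in_quartet=2 acc=0xB1 bytes_emitted=6
After char 10 ('3'=55): chars_in_quartet=3 acc=0x2C77 bytes_emitted=6
After char 11 ('y'=50): chars_in_quartet=4 acc=0xB1DF2 -> emit 0B 1D F2, reset; bytes_emitted=9
After char 12 ('Z'=25): chars_in_quartet=1 acc=0x19 bytes_emitted=9
After char 13 ('w'=48): chars_in_quartet=2 acc=0x670 bytes_emitted=9
Padding '==': partial quartet acc=0x670 -> emit 67; bytes_emitted=10

Answer: 53 CD 32 79 59 04 0B 1D F2 67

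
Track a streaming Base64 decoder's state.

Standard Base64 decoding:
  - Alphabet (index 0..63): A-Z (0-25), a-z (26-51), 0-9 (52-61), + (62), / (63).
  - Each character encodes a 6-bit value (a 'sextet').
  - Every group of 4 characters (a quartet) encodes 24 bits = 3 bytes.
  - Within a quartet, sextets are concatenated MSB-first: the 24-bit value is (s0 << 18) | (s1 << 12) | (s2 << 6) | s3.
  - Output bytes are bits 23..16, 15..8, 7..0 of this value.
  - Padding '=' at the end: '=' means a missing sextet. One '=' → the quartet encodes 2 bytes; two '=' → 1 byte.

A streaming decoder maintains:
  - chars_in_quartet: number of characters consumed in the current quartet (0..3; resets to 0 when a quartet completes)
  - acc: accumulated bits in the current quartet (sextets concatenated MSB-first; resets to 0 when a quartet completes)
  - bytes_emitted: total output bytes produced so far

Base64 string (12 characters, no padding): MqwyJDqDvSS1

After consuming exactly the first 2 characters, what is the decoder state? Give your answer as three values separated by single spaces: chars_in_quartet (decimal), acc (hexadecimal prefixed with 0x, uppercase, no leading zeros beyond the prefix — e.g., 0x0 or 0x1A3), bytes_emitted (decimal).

After char 0 ('M'=12): chars_in_quartet=1 acc=0xC bytes_emitted=0
After char 1 ('q'=42): chars_in_quartet=2 acc=0x32A bytes_emitted=0

Answer: 2 0x32A 0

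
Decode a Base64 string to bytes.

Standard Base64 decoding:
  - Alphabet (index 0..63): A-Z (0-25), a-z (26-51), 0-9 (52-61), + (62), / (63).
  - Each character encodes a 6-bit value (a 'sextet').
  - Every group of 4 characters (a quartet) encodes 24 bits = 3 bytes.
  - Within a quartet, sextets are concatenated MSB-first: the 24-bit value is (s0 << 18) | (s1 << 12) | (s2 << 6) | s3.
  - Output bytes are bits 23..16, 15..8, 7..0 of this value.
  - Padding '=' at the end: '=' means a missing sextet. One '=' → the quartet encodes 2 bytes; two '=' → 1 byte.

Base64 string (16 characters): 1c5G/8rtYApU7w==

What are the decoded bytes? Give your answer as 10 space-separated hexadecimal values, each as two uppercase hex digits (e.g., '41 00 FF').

Answer: D5 CE 46 FF CA ED 60 0A 54 EF

Derivation:
After char 0 ('1'=53): chars_in_quartet=1 acc=0x35 bytes_emitted=0
After char 1 ('c'=28): chars_in_quartet=2 acc=0xD5C bytes_emitted=0
After char 2 ('5'=57): chars_in_quartet=3 acc=0x35739 bytes_emitted=0
After char 3 ('G'=6): chars_in_quartet=4 acc=0xD5CE46 -> emit D5 CE 46, reset; bytes_emitted=3
After char 4 ('/'=63): chars_in_quartet=1 acc=0x3F bytes_emitted=3
After char 5 ('8'=60): chars_in_quartet=2 acc=0xFFC bytes_emitted=3
After char 6 ('r'=43): chars_in_quartet=3 acc=0x3FF2B bytes_emitted=3
After char 7 ('t'=45): chars_in_quartet=4 acc=0xFFCAED -> emit FF CA ED, reset; bytes_emitted=6
After char 8 ('Y'=24): chars_in_quartet=1 acc=0x18 bytes_emitted=6
After char 9 ('A'=0): chars_in_quartet=2 acc=0x600 bytes_emitted=6
After char 10 ('p'=41): chars_in_quartet=3 acc=0x18029 bytes_emitted=6
After char 11 ('U'=20): chars_in_quartet=4 acc=0x600A54 -> emit 60 0A 54, reset; bytes_emitted=9
After char 12 ('7'=59): chars_in_quartet=1 acc=0x3B bytes_emitted=9
After char 13 ('w'=48): chars_in_quartet=2 acc=0xEF0 bytes_emitted=9
Padding '==': partial quartet acc=0xEF0 -> emit EF; bytes_emitted=10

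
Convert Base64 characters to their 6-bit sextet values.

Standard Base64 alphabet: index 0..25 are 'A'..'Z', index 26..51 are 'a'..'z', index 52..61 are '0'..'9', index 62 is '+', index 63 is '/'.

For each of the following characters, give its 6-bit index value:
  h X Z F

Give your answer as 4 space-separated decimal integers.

Answer: 33 23 25 5

Derivation:
'h': a..z range, 26 + ord('h') − ord('a') = 33
'X': A..Z range, ord('X') − ord('A') = 23
'Z': A..Z range, ord('Z') − ord('A') = 25
'F': A..Z range, ord('F') − ord('A') = 5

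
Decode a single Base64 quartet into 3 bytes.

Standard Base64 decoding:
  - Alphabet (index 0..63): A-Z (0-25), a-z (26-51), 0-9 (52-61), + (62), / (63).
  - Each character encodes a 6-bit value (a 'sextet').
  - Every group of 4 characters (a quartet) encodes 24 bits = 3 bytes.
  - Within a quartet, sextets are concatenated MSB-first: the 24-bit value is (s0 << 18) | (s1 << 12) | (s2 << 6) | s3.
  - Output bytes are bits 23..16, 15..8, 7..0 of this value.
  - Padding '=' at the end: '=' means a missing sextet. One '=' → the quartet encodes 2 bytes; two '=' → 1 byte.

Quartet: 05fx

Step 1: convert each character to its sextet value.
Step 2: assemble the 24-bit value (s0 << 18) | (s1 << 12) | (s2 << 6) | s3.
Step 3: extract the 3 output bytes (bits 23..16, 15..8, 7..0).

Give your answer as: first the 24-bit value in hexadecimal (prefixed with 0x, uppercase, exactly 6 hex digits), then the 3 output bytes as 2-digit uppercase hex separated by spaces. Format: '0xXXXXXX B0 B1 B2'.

Sextets: 0=52, 5=57, f=31, x=49
24-bit: (52<<18) | (57<<12) | (31<<6) | 49
      = 0xD00000 | 0x039000 | 0x0007C0 | 0x000031
      = 0xD397F1
Bytes: (v>>16)&0xFF=D3, (v>>8)&0xFF=97, v&0xFF=F1

Answer: 0xD397F1 D3 97 F1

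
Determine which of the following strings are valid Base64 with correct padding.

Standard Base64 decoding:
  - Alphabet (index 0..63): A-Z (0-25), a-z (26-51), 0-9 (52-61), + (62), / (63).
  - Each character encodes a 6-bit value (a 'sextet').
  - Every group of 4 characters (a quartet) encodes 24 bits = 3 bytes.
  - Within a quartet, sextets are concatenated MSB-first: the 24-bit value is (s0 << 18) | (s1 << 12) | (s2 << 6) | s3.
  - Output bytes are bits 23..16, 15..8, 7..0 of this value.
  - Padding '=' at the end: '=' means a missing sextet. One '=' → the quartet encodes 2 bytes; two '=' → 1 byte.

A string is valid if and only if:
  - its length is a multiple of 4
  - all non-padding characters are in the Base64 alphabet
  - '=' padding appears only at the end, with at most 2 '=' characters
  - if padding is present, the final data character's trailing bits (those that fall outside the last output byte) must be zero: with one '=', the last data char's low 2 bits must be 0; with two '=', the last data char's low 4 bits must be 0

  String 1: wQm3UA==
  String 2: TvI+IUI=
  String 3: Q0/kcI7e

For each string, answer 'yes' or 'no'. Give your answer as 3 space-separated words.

String 1: 'wQm3UA==' → valid
String 2: 'TvI+IUI=' → valid
String 3: 'Q0/kcI7e' → valid

Answer: yes yes yes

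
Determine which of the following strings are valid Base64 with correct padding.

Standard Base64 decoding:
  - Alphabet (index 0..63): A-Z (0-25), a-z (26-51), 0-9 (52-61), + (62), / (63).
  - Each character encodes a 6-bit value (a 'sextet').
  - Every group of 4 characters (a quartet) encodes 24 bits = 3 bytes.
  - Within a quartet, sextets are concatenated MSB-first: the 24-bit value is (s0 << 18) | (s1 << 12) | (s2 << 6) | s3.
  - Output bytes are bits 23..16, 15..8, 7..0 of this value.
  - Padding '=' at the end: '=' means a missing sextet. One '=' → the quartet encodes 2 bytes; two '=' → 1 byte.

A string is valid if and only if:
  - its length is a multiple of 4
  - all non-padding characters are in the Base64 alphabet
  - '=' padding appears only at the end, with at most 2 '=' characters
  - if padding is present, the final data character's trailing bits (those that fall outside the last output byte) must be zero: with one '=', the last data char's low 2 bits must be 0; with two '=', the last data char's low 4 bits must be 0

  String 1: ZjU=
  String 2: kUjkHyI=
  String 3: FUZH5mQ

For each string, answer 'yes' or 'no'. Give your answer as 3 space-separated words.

String 1: 'ZjU=' → valid
String 2: 'kUjkHyI=' → valid
String 3: 'FUZH5mQ' → invalid (len=7 not mult of 4)

Answer: yes yes no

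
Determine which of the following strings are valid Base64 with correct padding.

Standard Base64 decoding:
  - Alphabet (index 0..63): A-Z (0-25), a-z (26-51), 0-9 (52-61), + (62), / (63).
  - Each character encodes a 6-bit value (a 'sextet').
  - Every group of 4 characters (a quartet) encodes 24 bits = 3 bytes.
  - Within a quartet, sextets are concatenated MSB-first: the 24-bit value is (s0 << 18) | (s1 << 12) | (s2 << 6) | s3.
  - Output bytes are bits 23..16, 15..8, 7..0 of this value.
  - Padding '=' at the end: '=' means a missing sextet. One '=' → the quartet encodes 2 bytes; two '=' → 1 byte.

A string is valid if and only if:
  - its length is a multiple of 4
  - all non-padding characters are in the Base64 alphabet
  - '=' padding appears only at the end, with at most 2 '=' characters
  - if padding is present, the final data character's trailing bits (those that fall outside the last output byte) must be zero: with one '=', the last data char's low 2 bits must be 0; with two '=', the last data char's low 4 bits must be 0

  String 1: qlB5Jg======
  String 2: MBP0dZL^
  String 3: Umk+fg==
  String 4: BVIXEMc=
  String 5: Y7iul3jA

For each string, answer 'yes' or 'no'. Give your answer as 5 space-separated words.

String 1: 'qlB5Jg======' → invalid (6 pad chars (max 2))
String 2: 'MBP0dZL^' → invalid (bad char(s): ['^'])
String 3: 'Umk+fg==' → valid
String 4: 'BVIXEMc=' → valid
String 5: 'Y7iul3jA' → valid

Answer: no no yes yes yes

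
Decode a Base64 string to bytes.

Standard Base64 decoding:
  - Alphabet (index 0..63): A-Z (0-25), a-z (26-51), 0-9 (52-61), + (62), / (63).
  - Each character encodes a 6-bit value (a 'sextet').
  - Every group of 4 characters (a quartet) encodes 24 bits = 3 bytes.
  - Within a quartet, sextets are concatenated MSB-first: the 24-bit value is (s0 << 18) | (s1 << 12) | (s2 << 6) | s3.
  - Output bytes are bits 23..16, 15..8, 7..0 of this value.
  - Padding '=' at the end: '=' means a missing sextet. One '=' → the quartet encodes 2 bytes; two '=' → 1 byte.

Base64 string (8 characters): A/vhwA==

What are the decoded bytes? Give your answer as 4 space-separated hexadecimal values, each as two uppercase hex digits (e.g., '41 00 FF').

Answer: 03 FB E1 C0

Derivation:
After char 0 ('A'=0): chars_in_quartet=1 acc=0x0 bytes_emitted=0
After char 1 ('/'=63): chars_in_quartet=2 acc=0x3F bytes_emitted=0
After char 2 ('v'=47): chars_in_quartet=3 acc=0xFEF bytes_emitted=0
After char 3 ('h'=33): chars_in_quartet=4 acc=0x3FBE1 -> emit 03 FB E1, reset; bytes_emitted=3
After char 4 ('w'=48): chars_in_quartet=1 acc=0x30 bytes_emitted=3
After char 5 ('A'=0): chars_in_quartet=2 acc=0xC00 bytes_emitted=3
Padding '==': partial quartet acc=0xC00 -> emit C0; bytes_emitted=4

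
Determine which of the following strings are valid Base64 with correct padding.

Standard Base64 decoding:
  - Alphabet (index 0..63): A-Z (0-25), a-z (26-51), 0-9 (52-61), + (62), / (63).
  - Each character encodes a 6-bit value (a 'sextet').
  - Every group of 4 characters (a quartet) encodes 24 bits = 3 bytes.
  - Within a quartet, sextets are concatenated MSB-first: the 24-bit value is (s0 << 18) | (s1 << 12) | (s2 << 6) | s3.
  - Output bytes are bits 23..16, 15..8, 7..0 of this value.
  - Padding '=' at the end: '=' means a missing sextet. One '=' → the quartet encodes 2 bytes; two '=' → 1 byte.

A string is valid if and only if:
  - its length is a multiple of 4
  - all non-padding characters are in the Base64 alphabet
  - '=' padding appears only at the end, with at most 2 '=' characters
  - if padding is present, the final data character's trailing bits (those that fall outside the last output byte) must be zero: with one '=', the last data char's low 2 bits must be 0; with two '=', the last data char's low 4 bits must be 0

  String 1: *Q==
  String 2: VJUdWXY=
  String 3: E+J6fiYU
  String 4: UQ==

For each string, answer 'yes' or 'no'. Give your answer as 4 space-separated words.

Answer: no yes yes yes

Derivation:
String 1: '*Q==' → invalid (bad char(s): ['*'])
String 2: 'VJUdWXY=' → valid
String 3: 'E+J6fiYU' → valid
String 4: 'UQ==' → valid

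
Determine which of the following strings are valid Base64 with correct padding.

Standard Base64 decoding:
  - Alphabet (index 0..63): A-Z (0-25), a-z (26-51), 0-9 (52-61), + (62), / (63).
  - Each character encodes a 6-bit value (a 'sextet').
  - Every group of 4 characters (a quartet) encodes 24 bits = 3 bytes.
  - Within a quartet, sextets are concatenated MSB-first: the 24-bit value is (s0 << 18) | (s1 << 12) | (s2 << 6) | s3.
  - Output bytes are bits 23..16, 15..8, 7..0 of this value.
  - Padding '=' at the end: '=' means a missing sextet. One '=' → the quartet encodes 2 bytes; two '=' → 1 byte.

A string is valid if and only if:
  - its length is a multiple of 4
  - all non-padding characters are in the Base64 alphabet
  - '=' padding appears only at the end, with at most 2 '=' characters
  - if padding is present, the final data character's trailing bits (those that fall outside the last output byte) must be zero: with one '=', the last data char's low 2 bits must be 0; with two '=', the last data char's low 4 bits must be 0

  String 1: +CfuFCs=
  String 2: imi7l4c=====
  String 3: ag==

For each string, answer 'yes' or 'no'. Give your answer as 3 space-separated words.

String 1: '+CfuFCs=' → valid
String 2: 'imi7l4c=====' → invalid (5 pad chars (max 2))
String 3: 'ag==' → valid

Answer: yes no yes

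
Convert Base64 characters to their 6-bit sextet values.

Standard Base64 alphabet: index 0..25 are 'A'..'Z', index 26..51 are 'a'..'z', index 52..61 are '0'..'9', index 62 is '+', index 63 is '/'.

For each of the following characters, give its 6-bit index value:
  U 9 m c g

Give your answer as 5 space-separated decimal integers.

'U': A..Z range, ord('U') − ord('A') = 20
'9': 0..9 range, 52 + ord('9') − ord('0') = 61
'm': a..z range, 26 + ord('m') − ord('a') = 38
'c': a..z range, 26 + ord('c') − ord('a') = 28
'g': a..z range, 26 + ord('g') − ord('a') = 32

Answer: 20 61 38 28 32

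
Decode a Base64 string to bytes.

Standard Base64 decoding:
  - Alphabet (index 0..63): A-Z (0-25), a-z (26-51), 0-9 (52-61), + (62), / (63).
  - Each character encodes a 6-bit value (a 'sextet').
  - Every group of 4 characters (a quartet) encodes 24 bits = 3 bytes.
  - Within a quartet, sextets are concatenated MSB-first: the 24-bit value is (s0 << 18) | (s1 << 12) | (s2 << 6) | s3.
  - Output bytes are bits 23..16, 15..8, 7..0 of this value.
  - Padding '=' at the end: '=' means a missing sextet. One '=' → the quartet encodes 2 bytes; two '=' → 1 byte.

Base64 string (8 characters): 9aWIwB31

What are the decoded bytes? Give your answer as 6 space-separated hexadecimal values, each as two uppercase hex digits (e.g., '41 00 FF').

Answer: F5 A5 88 C0 1D F5

Derivation:
After char 0 ('9'=61): chars_in_quartet=1 acc=0x3D bytes_emitted=0
After char 1 ('a'=26): chars_in_quartet=2 acc=0xF5A bytes_emitted=0
After char 2 ('W'=22): chars_in_quartet=3 acc=0x3D696 bytes_emitted=0
After char 3 ('I'=8): chars_in_quartet=4 acc=0xF5A588 -> emit F5 A5 88, reset; bytes_emitted=3
After char 4 ('w'=48): chars_in_quartet=1 acc=0x30 bytes_emitted=3
After char 5 ('B'=1): chars_in_quartet=2 acc=0xC01 bytes_emitted=3
After char 6 ('3'=55): chars_in_quartet=3 acc=0x30077 bytes_emitted=3
After char 7 ('1'=53): chars_in_quartet=4 acc=0xC01DF5 -> emit C0 1D F5, reset; bytes_emitted=6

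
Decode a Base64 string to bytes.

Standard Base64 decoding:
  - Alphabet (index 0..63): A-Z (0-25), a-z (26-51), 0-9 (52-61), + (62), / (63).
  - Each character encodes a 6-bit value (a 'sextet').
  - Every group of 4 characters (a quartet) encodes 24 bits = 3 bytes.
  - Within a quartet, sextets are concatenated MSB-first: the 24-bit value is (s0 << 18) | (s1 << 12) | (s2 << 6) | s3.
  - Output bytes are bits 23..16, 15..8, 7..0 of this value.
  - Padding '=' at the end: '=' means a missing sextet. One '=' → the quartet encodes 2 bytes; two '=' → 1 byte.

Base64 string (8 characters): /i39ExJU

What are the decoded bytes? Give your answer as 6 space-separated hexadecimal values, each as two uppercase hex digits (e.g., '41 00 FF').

Answer: FE 2D FD 13 12 54

Derivation:
After char 0 ('/'=63): chars_in_quartet=1 acc=0x3F bytes_emitted=0
After char 1 ('i'=34): chars_in_quartet=2 acc=0xFE2 bytes_emitted=0
After char 2 ('3'=55): chars_in_quartet=3 acc=0x3F8B7 bytes_emitted=0
After char 3 ('9'=61): chars_in_quartet=4 acc=0xFE2DFD -> emit FE 2D FD, reset; bytes_emitted=3
After char 4 ('E'=4): chars_in_quartet=1 acc=0x4 bytes_emitted=3
After char 5 ('x'=49): chars_in_quartet=2 acc=0x131 bytes_emitted=3
After char 6 ('J'=9): chars_in_quartet=3 acc=0x4C49 bytes_emitted=3
After char 7 ('U'=20): chars_in_quartet=4 acc=0x131254 -> emit 13 12 54, reset; bytes_emitted=6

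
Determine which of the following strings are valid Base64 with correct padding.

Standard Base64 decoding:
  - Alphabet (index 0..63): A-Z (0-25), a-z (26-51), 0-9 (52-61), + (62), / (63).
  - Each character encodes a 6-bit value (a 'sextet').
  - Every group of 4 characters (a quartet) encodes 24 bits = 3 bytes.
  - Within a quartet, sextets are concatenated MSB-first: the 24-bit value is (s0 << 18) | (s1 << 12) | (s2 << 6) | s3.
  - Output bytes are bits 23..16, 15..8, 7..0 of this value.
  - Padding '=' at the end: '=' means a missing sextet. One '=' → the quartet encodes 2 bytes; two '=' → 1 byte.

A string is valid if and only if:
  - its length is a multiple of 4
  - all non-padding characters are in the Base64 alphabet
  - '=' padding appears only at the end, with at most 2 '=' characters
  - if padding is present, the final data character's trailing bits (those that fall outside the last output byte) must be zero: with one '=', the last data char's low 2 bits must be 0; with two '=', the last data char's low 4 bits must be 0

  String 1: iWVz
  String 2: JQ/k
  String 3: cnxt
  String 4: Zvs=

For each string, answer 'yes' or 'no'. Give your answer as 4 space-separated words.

String 1: 'iWVz' → valid
String 2: 'JQ/k' → valid
String 3: 'cnxt' → valid
String 4: 'Zvs=' → valid

Answer: yes yes yes yes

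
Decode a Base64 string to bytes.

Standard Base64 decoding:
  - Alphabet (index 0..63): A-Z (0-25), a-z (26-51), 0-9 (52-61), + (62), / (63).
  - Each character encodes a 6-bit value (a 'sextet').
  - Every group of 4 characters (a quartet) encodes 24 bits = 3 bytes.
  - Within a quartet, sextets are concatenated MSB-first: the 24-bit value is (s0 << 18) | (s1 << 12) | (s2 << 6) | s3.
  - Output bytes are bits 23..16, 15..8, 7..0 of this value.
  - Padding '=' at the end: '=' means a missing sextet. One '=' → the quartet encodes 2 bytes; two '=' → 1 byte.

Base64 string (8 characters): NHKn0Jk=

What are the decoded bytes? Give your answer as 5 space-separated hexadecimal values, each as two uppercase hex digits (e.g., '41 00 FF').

Answer: 34 72 A7 D0 99

Derivation:
After char 0 ('N'=13): chars_in_quartet=1 acc=0xD bytes_emitted=0
After char 1 ('H'=7): chars_in_quartet=2 acc=0x347 bytes_emitted=0
After char 2 ('K'=10): chars_in_quartet=3 acc=0xD1CA bytes_emitted=0
After char 3 ('n'=39): chars_in_quartet=4 acc=0x3472A7 -> emit 34 72 A7, reset; bytes_emitted=3
After char 4 ('0'=52): chars_in_quartet=1 acc=0x34 bytes_emitted=3
After char 5 ('J'=9): chars_in_quartet=2 acc=0xD09 bytes_emitted=3
After char 6 ('k'=36): chars_in_quartet=3 acc=0x34264 bytes_emitted=3
Padding '=': partial quartet acc=0x34264 -> emit D0 99; bytes_emitted=5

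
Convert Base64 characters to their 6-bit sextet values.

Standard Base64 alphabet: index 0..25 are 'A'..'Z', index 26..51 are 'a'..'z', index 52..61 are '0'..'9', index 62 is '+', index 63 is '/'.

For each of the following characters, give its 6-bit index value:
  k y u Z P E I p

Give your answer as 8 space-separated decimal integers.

'k': a..z range, 26 + ord('k') − ord('a') = 36
'y': a..z range, 26 + ord('y') − ord('a') = 50
'u': a..z range, 26 + ord('u') − ord('a') = 46
'Z': A..Z range, ord('Z') − ord('A') = 25
'P': A..Z range, ord('P') − ord('A') = 15
'E': A..Z range, ord('E') − ord('A') = 4
'I': A..Z range, ord('I') − ord('A') = 8
'p': a..z range, 26 + ord('p') − ord('a') = 41

Answer: 36 50 46 25 15 4 8 41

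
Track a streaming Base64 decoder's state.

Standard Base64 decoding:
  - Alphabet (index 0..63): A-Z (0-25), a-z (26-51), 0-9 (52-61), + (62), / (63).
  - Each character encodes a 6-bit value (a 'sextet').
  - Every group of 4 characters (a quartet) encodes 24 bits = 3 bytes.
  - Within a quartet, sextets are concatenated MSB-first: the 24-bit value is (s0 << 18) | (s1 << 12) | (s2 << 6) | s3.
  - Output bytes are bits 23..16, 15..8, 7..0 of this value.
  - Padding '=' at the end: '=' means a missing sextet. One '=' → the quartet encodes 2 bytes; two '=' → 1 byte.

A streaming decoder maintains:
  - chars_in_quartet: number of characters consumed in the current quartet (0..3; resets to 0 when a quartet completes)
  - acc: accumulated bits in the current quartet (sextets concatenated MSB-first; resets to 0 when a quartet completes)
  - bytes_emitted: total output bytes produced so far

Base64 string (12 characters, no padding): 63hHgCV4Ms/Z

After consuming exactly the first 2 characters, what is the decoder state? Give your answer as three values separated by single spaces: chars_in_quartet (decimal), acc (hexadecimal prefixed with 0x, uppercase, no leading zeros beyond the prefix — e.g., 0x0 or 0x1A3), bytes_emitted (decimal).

Answer: 2 0xEB7 0

Derivation:
After char 0 ('6'=58): chars_in_quartet=1 acc=0x3A bytes_emitted=0
After char 1 ('3'=55): chars_in_quartet=2 acc=0xEB7 bytes_emitted=0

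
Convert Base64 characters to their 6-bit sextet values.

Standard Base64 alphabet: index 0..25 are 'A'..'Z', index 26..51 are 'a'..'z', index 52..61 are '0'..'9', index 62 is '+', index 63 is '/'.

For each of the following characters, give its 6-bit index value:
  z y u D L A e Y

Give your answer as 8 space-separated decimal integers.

'z': a..z range, 26 + ord('z') − ord('a') = 51
'y': a..z range, 26 + ord('y') − ord('a') = 50
'u': a..z range, 26 + ord('u') − ord('a') = 46
'D': A..Z range, ord('D') − ord('A') = 3
'L': A..Z range, ord('L') − ord('A') = 11
'A': A..Z range, ord('A') − ord('A') = 0
'e': a..z range, 26 + ord('e') − ord('a') = 30
'Y': A..Z range, ord('Y') − ord('A') = 24

Answer: 51 50 46 3 11 0 30 24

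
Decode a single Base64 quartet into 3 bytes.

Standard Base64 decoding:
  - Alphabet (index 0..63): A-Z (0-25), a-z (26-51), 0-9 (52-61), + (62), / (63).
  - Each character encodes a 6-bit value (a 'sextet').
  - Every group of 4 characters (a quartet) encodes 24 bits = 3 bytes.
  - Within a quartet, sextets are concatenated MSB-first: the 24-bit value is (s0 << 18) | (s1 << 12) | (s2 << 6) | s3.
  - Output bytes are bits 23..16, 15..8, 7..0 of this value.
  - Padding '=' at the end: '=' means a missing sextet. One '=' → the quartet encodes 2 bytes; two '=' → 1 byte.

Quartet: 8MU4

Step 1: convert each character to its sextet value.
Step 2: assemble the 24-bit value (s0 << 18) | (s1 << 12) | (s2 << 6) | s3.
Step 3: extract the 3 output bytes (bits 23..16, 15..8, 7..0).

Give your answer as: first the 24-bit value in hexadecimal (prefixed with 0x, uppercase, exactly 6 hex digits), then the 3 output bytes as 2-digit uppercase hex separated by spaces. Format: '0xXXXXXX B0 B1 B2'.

Answer: 0xF0C538 F0 C5 38

Derivation:
Sextets: 8=60, M=12, U=20, 4=56
24-bit: (60<<18) | (12<<12) | (20<<6) | 56
      = 0xF00000 | 0x00C000 | 0x000500 | 0x000038
      = 0xF0C538
Bytes: (v>>16)&0xFF=F0, (v>>8)&0xFF=C5, v&0xFF=38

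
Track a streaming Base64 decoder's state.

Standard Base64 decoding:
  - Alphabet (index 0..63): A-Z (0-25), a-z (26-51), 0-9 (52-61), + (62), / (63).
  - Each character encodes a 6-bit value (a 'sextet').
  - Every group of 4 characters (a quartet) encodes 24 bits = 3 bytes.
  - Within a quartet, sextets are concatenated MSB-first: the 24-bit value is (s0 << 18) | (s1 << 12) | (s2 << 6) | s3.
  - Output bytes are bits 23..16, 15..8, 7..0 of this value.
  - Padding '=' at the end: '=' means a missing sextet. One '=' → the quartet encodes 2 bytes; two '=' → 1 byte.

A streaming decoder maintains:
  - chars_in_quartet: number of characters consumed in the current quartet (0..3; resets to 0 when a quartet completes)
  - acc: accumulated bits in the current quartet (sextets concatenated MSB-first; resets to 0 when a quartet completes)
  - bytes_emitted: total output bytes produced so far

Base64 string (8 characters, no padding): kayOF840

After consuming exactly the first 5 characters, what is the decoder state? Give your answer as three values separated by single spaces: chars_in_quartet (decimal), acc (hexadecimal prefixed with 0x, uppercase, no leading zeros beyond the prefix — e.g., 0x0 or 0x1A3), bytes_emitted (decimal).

After char 0 ('k'=36): chars_in_quartet=1 acc=0x24 bytes_emitted=0
After char 1 ('a'=26): chars_in_quartet=2 acc=0x91A bytes_emitted=0
After char 2 ('y'=50): chars_in_quartet=3 acc=0x246B2 bytes_emitted=0
After char 3 ('O'=14): chars_in_quartet=4 acc=0x91AC8E -> emit 91 AC 8E, reset; bytes_emitted=3
After char 4 ('F'=5): chars_in_quartet=1 acc=0x5 bytes_emitted=3

Answer: 1 0x5 3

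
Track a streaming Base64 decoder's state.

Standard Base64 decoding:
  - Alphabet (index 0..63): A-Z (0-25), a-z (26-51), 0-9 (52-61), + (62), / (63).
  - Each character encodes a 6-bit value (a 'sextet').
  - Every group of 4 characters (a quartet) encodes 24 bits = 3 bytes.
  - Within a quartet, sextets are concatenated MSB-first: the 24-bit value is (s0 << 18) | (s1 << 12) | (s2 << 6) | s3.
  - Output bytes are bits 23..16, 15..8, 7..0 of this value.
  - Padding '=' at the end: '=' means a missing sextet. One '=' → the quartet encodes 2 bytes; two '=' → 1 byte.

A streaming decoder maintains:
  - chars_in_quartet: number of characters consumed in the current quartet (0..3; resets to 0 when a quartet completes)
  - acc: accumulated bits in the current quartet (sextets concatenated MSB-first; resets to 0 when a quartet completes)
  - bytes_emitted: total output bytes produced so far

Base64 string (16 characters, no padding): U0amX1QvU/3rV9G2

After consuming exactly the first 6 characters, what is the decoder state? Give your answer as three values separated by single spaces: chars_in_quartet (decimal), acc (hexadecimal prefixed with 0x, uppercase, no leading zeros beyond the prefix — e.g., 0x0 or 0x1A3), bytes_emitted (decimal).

After char 0 ('U'=20): chars_in_quartet=1 acc=0x14 bytes_emitted=0
After char 1 ('0'=52): chars_in_quartet=2 acc=0x534 bytes_emitted=0
After char 2 ('a'=26): chars_in_quartet=3 acc=0x14D1A bytes_emitted=0
After char 3 ('m'=38): chars_in_quartet=4 acc=0x5346A6 -> emit 53 46 A6, reset; bytes_emitted=3
After char 4 ('X'=23): chars_in_quartet=1 acc=0x17 bytes_emitted=3
After char 5 ('1'=53): chars_in_quartet=2 acc=0x5F5 bytes_emitted=3

Answer: 2 0x5F5 3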